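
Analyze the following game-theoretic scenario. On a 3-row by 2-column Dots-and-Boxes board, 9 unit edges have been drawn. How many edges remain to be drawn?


Grid: 3 x 2 boxes, i.e. 4 rows and 3 columns of dots.
Horizontal edges: (rows + 1) * cols = 4 * 2 = 8
Vertical edges: rows * (cols + 1) = 3 * 3 = 9
Total edges: 8 + 9 = 17
Edges drawn: 9
Remaining: 17 - 9 = 8

8


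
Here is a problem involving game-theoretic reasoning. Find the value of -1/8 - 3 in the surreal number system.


x = -1/8, y = 3
Converting to common denominator: 8
x = -1/8, y = 24/8
x - y = -1/8 - 3 = -25/8

-25/8


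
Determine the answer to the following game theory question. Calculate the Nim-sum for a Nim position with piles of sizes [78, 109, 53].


We need the XOR (exclusive or) of all pile sizes.
After XOR-ing pile 1 (size 78): 0 XOR 78 = 78
After XOR-ing pile 2 (size 109): 78 XOR 109 = 35
After XOR-ing pile 3 (size 53): 35 XOR 53 = 22
The Nim-value of this position is 22.

22


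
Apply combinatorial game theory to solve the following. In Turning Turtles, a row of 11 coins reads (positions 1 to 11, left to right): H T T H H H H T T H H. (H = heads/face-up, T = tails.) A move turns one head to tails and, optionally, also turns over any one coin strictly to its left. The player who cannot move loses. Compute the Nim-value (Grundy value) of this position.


Coins: H T T H H H H T T H H
Key fact: a single head at position k behaves exactly like a Nim heap of size k (turning it to T and optionally flipping a coin at j < k corresponds to moving the heap from k to j, or to 0), and heads combine as a disjunctive sum (two heads at the same place would cancel, matching j XOR j = 0). So the Nim-value is the XOR of the 1-indexed positions of the heads.
Face-up positions (1-indexed): [1, 4, 5, 6, 7, 10, 11]
XOR 0 with 1: 0 XOR 1 = 1
XOR 1 with 4: 1 XOR 4 = 5
XOR 5 with 5: 5 XOR 5 = 0
XOR 0 with 6: 0 XOR 6 = 6
XOR 6 with 7: 6 XOR 7 = 1
XOR 1 with 10: 1 XOR 10 = 11
XOR 11 with 11: 11 XOR 11 = 0
Nim-value = 0

0


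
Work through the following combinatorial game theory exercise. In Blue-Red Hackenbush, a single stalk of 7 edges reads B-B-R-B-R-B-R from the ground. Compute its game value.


Edges (from ground): B-B-R-B-R-B-R
By Berlekamp's sign-expansion rule, a Blue-Red Hackenbush stalk has the value of the surreal number whose sign sequence is the edge sequence with B -> + and R -> -.
Sign sequence: ++-+-+-
Trace the sign expansion in the surreal number tree, starting from 0:
Edge 1: B (sign +) -> bounds (0, +inf), value = 1
Edge 2: B (sign +) -> bounds (1, +inf), value = 2
Edge 3: R (sign -) -> bounds (1, 2), value = 3/2
Edge 4: B (sign +) -> bounds (3/2, 2), value = 7/4
Edge 5: R (sign -) -> bounds (3/2, 7/4), value = 13/8
Edge 6: B (sign +) -> bounds (13/8, 7/4), value = 27/16
Edge 7: R (sign -) -> bounds (13/8, 27/16), value = 53/32
Game value = 53/32

53/32


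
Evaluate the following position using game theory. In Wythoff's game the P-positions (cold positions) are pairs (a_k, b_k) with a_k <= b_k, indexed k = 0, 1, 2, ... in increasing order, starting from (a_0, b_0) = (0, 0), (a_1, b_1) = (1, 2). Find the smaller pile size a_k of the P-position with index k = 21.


By Wythoff's theorem, a_k = floor(k * phi) and b_k = floor(k * phi^2) = a_k + k, where phi = (1 + sqrt(5))/2 is the golden ratio.
phi = (1 + sqrt(5))/2 = 1.618034
k = 21
k * phi = 21 * 1.618034 = 33.978714
a_21 = floor(k * phi) = 33

33


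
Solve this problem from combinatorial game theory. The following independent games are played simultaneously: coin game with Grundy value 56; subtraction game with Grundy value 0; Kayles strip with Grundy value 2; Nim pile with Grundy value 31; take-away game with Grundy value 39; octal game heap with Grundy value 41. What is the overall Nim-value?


By the Sprague-Grundy theorem, the Grundy value of a sum of games is the XOR of individual Grundy values.
coin game: Grundy value = 56. Running XOR: 0 XOR 56 = 56
subtraction game: Grundy value = 0. Running XOR: 56 XOR 0 = 56
Kayles strip: Grundy value = 2. Running XOR: 56 XOR 2 = 58
Nim pile: Grundy value = 31. Running XOR: 58 XOR 31 = 37
take-away game: Grundy value = 39. Running XOR: 37 XOR 39 = 2
octal game heap: Grundy value = 41. Running XOR: 2 XOR 41 = 43
The combined Grundy value is 43.

43


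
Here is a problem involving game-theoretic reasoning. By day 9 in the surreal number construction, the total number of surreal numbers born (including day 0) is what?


Day 0: {|} = 0 is born. Count = 1.
Day n: the number of surreal numbers born by day n is 2^(n+1) - 1.
By day 0: 2^1 - 1 = 1
By day 1: 2^2 - 1 = 3
By day 2: 2^3 - 1 = 7
By day 3: 2^4 - 1 = 15
By day 4: 2^5 - 1 = 31
By day 5: 2^6 - 1 = 63
By day 6: 2^7 - 1 = 127
By day 7: 2^8 - 1 = 255
By day 8: 2^9 - 1 = 511
By day 9: 2^10 - 1 = 1023
By day 9: 1023 surreal numbers.

1023


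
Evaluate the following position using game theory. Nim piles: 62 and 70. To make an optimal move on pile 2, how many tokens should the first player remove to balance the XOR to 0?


Piles: 62 and 70
Current XOR: 62 XOR 70 = 120 (non-zero, so this is an N-position).
To make the XOR zero, we need to find a move that balances the piles.
For pile 2 (size 70): target = 70 XOR 120 = 62
We reduce pile 2 from 70 to 62.
Tokens removed: 70 - 62 = 8
Verification: 62 XOR 62 = 0

8


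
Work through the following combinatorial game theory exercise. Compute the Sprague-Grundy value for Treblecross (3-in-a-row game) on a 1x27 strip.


Treblecross: place X on empty cells; 3-in-a-row wins.
Playing within two cells of an existing X lets the opponent win at once, so sensible play treats the cells i-2..i+2 around each X as dead. The player left with no safe cell loses, so this is a normal-play take-away game on strips of safe cells.
Placing X at cell i (0-indexed) of a strip of k safe cells leaves independent strips of sizes max(0, i-2) and max(0, k-i-3). Hence G(k) = mex{ G(max(0,i-2)) XOR G(max(0,k-i-3)) : 0 <= i < k }, with G(0) = 0.
G(1): splits (0,0):0^0=0 -> mex({0}) = 1
G(2): splits (0,0):0^0=0 -> mex({0}) = 1
G(3): splits (0,0):0^0=0 -> mex({0}) = 1
G(4): splits (0,1):0^1=1 (0,0):0^0=0 -> mex({0, 1}) = 2
G(5): splits (0,2):0^1=1 (0,1):0^1=1 (0,0):0^0=0 -> mex({0, 1}) = 2
G(6) = mex({1}) = 0
G(7) = mex({0, 1, 2}) = 3
G(8) = mex({0, 1, 2}) = 3
G(9) = mex({0, 2}) = 1
G(10) = mex({0, 2, 3}) = 1
G(11) = mex({0, 3}) = 1
G(12) = mex({1, 3}) = 0
G(13) = mex({0, 1, 2, 3}) = 4
G(14) = mex({0, 1, 2}) = 3
G(15) = mex({0, 1, 2}) = 3
G(16) = mex({0, 1, 2, 4}) = 3
G(17) = mex({0, 1, 3, 4}) = 2
G(18) = mex({0, 1, 3, 4}) = 2
G(19) = mex({0, 1, 3, 5}) = 2
G(20) = mex({0, 1, 2, 3, 5}) = 4
G(21) = mex({0, 1, 2, 3, 5}) = 4
G(22) = mex({1, 2, 6}) = 0
G(23) = mex({0, 1, 2, 3, 4, 6}) = 5
G(24) = mex({0, 1, 2, 3, 4}) = 5
G(25) = mex({0, 1, 3, 4, 7}) = 2
G(26) = mex({0, 1, 3, 4, 5, 7}) = 2
G(27) = mex({0, 1, 3, 5}) = 2
Therefore G(27) = 2.

2


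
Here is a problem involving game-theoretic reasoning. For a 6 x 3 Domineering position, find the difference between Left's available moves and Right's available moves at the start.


Board is 6 x 3 (rows x cols).
Left (vertical) placements: (rows-1) * cols = 5 * 3 = 15
Right (horizontal) placements: rows * (cols-1) = 6 * 2 = 12
Advantage = Left - Right = 15 - 12 = 3

3


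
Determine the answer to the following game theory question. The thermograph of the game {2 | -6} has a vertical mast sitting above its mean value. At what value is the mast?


Game = {2 | -6}, a switch {a | b} with numbers a > b.
Its thermograph has left wall a - t and right wall b + t, which meet at t = (a - b)/2, where both equal (a + b)/2. So the mast (mean value) is at (a + b)/2.
Mean = (2 + (-6))/2 = -4/2 = -2

-2


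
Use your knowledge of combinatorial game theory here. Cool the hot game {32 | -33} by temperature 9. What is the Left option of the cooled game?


Original game: {32 | -33} (a switch {a | b} with a > b).
Cooling by t (for t below the temperature (a - b)/2 = 65/2) taxes each move by t: {a | b} cooled by t is {a - t | b + t}.
Cooling amount: t = 9
Cooled Left option: 32 - 9 = 23
Cooled Right option: -33 + 9 = -24
Cooled game: {23 | -24}
Left option = 23

23


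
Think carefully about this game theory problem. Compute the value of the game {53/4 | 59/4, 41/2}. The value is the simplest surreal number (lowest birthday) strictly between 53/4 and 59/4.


Left options: {53/4}, max = 53/4
Right options: {59/4, 41/2}, min = 59/4
All options are numbers and max(Left) < min(Right), so by the simplicity theorem the value is the simplest (earliest-born) number strictly between 53/4 and 59/4.
The only integer strictly between 53/4 and 59/4 is 14.
No non-integer in the interval can be simpler: if x is a non-integer in the interval, then floor(x) or ceil(x) also lies in the interval (the interval contains an integer), and both are proper prefixes of x's sign expansion, i.e. born earlier. So the game value is 14.
Game value = 14

14


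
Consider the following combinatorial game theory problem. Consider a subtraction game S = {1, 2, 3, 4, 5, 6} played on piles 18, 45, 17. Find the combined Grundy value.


Subtraction set: {1, 2, 3, 4, 5, 6}
For this subtraction set, G(n) = n mod 7 (period = max + 1 = 7).
Pile 1 (size 18): G(18) = 18 mod 7 = 4
Pile 2 (size 45): G(45) = 45 mod 7 = 3
Pile 3 (size 17): G(17) = 17 mod 7 = 3
Total Grundy value = XOR of all: 4 XOR 3 XOR 3 = 4

4


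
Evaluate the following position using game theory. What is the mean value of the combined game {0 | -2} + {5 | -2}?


G1 = {0 | -2}, G2 = {5 | -2}
Each is a switch {a | b} with numbers a > b; its mean value is (a + b)/2, and mean value is additive over game sums: m(G1 + G2) = m(G1) + m(G2).
Mean of G1 = (0 + (-2))/2 = -2/2 = -1
Mean of G2 = (5 + (-2))/2 = 3/2 = 3/2
Mean of G1 + G2 = -1 + 3/2 = 1/2

1/2


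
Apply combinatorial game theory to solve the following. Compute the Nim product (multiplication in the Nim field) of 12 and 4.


Nim multiplication is bilinear over XOR: (u XOR v) * w = (u*w) XOR (v*w).
So we split each operand into its bit components and XOR the pairwise Nim products.
12 = 4 + 8 (as XOR of powers of 2).
4 = 4 (as XOR of powers of 2).
Using the standard Nim-product table on single bits:
  2*2 = 3,   2*4 = 8,   2*8 = 12,
  4*4 = 6,   4*8 = 11,  8*8 = 13,
and  1*x = x (identity), k*l = l*k (commutative).
Pairwise Nim products:
  4 * 4 = 6
  8 * 4 = 11
XOR them: 6 XOR 11 = 13.
Result: 12 * 4 = 13 (in Nim).

13


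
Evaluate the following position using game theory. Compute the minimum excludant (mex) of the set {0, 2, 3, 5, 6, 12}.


Set = {0, 2, 3, 5, 6, 12}
0 is in the set.
1 is NOT in the set. This is the mex.
mex = 1

1


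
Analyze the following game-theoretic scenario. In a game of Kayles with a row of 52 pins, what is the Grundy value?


Kayles: a move removes 1 or 2 adjacent pins from a contiguous row.
Removing pins from a row of k leaves two independent rows (a, b) with a + b = k - 1 (one pin) or a + b = k - 2 (two pins); an end removal gives a = 0.
By Sprague-Grundy, G(k) = mex{ G(a) XOR G(b) } over all these splits. G(0) = 0.
G(1): splits (0,0):0^0=0 -> mex({0}) = 1
G(2): splits (0,1):0^1=1 (0,0):0^0=0 -> mex({0, 1}) = 2
G(3): splits (0,2):0^2=2 (1,1):1^1=0 (0,1):0^1=1 -> mex({0, 1, 2}) = 3
G(4): splits (0,3):0^3=3 (1,2):1^2=3 (0,2):0^2=2 (1,1):1^1=0 -> mex({0, 2, 3}) = 1
G(5): splits (0,4):0^1=1 (1,3):1^3=2 (2,2):2^2=0 (0,3):0^3=3 (1,2):1^2=3 -> mex({0, 1, 2, 3}) = 4
G(6) = mex({0, 1, 2, 4}) = 3
G(7) = mex({0, 1, 3, 4, 5}) = 2
G(8) = mex({0, 2, 3, 5, 6}) = 1
G(9) = mex({0, 1, 2, 3, 6, 7}) = 4
G(10) = mex({0, 1, 3, 4, 5, 7}) = 2
G(11) = mex({0, 1, 2, 3, 4, 5}) = 6
G(12) = mex({0, 1, 2, 3, 5, 6, 7}) = 4
G(13) = mex({0, 2, 3, 4, 6, 7}) = 1
G(14) = mex({0, 1, 4, 5, 6, 7}) = 2
G(15) = mex({0, 1, 2, 3, 4, 5, 6}) = 7
G(16) = mex({0, 2, 3, 5, 6, 7}) = 1
G(17) = mex({0, 1, 2, 3, 5, 6, 7}) = 4
G(18) = mex({0, 1, 2, 4, 5, 6}) = 3
G(19) = mex({0, 1, 3, 4, 5, 7}) = 2
G(20) = mex({0, 2, 3, 4, 5, 6, 7}) = 1
G(21) = mex({0, 1, 2, 3, 5, 6, 7}) = 4
G(22) = mex({0, 1, 2, 3, 4, 5, 7}) = 6
G(23) = mex({0, 1, 2, 3, 4, 5, 6}) = 7
G(24) = mex({0, 1, 2, 3, 5, 6, 7}) = 4
G(25) = mex({0, 2, 3, 4, 6, 7}) = 1
G(26) = mex({0, 1, 3, 4, 5, 6, 7}) = 2
G(27) = mex({0, 1, 2, 3, 4, 5, 6, 7}) = 8
G(28) = mex({0, 1, 2, 3, 4, 6, 7, 8}) = 5
G(29) = mex({0, 1, 2, 3, 5, 6, 7, 8, 9}) = 4
G(30) = mex({0, 1, 2, 3, 4, 5, 6, 9, 10}) = 7
G(31) = mex({0, 1, 3, 4, 5, 7, 10, 11}) = 2
G(32) = mex({0, 2, 3, 4, 5, 6, 7, 9, 11}) = 1
G(33) = mex({0, 1, 2, 3, 4, 5, 6, 7, 9, 12}) = 8
G(34) = mex({0, 1, 2, 3, 4, 5, 7, 8, 11, 12}) = 6
G(35) = mex({0, 1, 2, 3, 4, 5, 6, 8, 9, 10, 11}) = 7
G(36) = mex({0, 1, 2, 3, 5, 6, 7, 9, 10}) = 4
G(37) = mex({0, 2, 3, 4, 6, 7, 9, 10, 11, 12}) = 1
G(38) = mex({0, 1, 3, 4, 5, 6, 7, 9, 10, 11, 12}) = 2
G(39) = mex({0, 1, 2, 4, 5, 6, 7, 9, 10, 12, 14}) = 3
G(40) = mex({0, 2, 3, 4, 6, 7, 11, 12, 14}) = 1
G(41) = mex({0, 1, 2, 3, 5, 6, 7, 9, 10, 11, 12}) = 4
G(42) = mex({0, 1, 2, 3, 4, 5, 6, 9, 10}) = 7
G(43) = mex({0, 1, 3, 4, 5, 7, 9, 10, 12, 15}) = 2
G(44) = mex({0, 2, 3, 4, 5, 6, 7, 9, 10, 12, 15}) = 1
G(45) = mex({0, 1, 2, 3, 4, 5, 6, 7, 9, 10, 12, 14}) = 8
G(46) = mex({0, 1, 3, 4, 5, 7, 8, 11, 12, 14}) = 2
G(47) = mex({0, 1, 2, 3, 4, 5, 6, 8, 9, 10, 11, 12}) = 7
G(48) = mex({0, 1, 2, 3, 5, 6, 7, 9, 10}) = 4
G(49) = mex({0, 2, 3, 4, 6, 7, 9, 10, 11, 12, 15}) = 1
G(50) = mex({0, 1, 4, 5, 6, 7, 9, 11, 12, 14, 15}) = 2
G(51) = mex({0, 1, 2, 3, 4, 5, 6, 7, 9, 12, 14, 15}) = 8
G(52) = mex({0, 2, 3, 4, 5, 6, 7, 8, 11, 12, 15}) = 1
Therefore G(52) = 1.

1


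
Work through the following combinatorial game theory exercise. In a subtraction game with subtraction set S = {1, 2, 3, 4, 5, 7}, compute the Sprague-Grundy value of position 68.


The subtraction set is S = {1, 2, 3, 4, 5, 7}.
G(k) = mex{ G(k - s) : s in S, s <= k }. We compute iteratively: G(0) = 0.
G(1) = mex({0}) = 1
G(2) = mex({0, 1}) = 2
G(3) = mex({0, 1, 2}) = 3
G(4) = mex({0, 1, 2, 3}) = 4
G(5) = mex({0, 1, 2, 3, 4}) = 5
G(6) = mex({1, 2, 3, 4, 5}) = 0
G(7) = mex({0, 2, 3, 4, 5}) = 1
G(8) = mex({0, 1, 3, 4, 5}) = 2
G(9) = mex({0, 1, 2, 4, 5}) = 3
G(10) = mex({0, 1, 2, 3, 5}) = 4
G(11) = mex({0, 1, 2, 3, 4}) = 5
G(12) = mex({1, 2, 3, 4, 5}) = 0
Observe that G(6)..G(12) = 0, 1, 2, 3, 4, 5, 0 repeats G(0)..G(6) = 0, 1, 2, 3, 4, 5, 0.
For k >= max(S) = 7, G(k) is determined by the previous 7 values G(k-7)..G(k-1); a window of 7 consecutive values has recurred shifted by 6, so by induction G(k + 6) = G(k) for all k >= 0: the sequence is periodic from the start with period 6.
One period: G(0..5) = 0, 1, 2, 3, 4, 5.
68 mod 6 = 2, so G(68) = G(2) = 2.

2


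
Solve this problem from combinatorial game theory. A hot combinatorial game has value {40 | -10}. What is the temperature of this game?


The game is {40 | -10}, a switch {a | b} with numbers a > b.
Cooling {a | b} by t gives {a - t | b + t}, which stops being hot when a - t = b + t, i.e. at t = (a - b)/2. So the temperature of a switch is (a - b)/2.
Temperature = (Left option - Right option) / 2
= (40 - (-10)) / 2
= 50 / 2
= 25

25


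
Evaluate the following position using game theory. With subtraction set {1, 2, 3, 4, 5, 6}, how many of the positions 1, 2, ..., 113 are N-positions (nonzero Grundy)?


Subtraction set S = {1, 2, 3, 4, 5, 6}, so G(n) = n mod 7.
G(n) = 0 when n is a multiple of 7.
Multiples of 7 in [1, 113]: 16
N-positions (nonzero Grundy) = 113 - 16 = 97

97


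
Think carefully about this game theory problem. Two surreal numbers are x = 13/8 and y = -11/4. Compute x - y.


x = 13/8, y = -11/4
Converting to common denominator: 8
x = 13/8, y = -22/8
x - y = 13/8 - -11/4 = 35/8

35/8


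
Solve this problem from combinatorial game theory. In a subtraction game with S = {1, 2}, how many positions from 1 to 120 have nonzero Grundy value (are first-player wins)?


Subtraction set S = {1, 2}, so G(n) = n mod 3.
G(n) = 0 when n is a multiple of 3.
Multiples of 3 in [1, 120]: 40
N-positions (nonzero Grundy) = 120 - 40 = 80

80


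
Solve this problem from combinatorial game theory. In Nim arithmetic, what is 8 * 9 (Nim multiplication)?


Nim multiplication is bilinear over XOR: (u XOR v) * w = (u*w) XOR (v*w).
So we split each operand into its bit components and XOR the pairwise Nim products.
8 = 8 (as XOR of powers of 2).
9 = 1 + 8 (as XOR of powers of 2).
Using the standard Nim-product table on single bits:
  2*2 = 3,   2*4 = 8,   2*8 = 12,
  4*4 = 6,   4*8 = 11,  8*8 = 13,
and  1*x = x (identity), k*l = l*k (commutative).
Pairwise Nim products:
  8 * 1 = 8
  8 * 8 = 13
XOR them: 8 XOR 13 = 5.
Result: 8 * 9 = 5 (in Nim).

5


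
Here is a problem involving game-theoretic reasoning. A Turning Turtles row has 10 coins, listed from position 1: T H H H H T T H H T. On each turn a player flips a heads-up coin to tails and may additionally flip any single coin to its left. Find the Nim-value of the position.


Coins: T H H H H T T H H T
Key fact: a single head at position k behaves exactly like a Nim heap of size k (turning it to T and optionally flipping a coin at j < k corresponds to moving the heap from k to j, or to 0), and heads combine as a disjunctive sum (two heads at the same place would cancel, matching j XOR j = 0). So the Nim-value is the XOR of the 1-indexed positions of the heads.
Face-up positions (1-indexed): [2, 3, 4, 5, 8, 9]
XOR 0 with 2: 0 XOR 2 = 2
XOR 2 with 3: 2 XOR 3 = 1
XOR 1 with 4: 1 XOR 4 = 5
XOR 5 with 5: 5 XOR 5 = 0
XOR 0 with 8: 0 XOR 8 = 8
XOR 8 with 9: 8 XOR 9 = 1
Nim-value = 1

1


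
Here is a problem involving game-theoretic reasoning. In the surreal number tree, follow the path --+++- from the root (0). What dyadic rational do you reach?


Sign expansion: --+++-
Rule: track bounds (lo, hi), initially (-inf, +inf). On '+', the current value becomes lo and we move to the simplest number in (value, hi): value + 1 if hi = +inf, otherwise the midpoint (value + hi)/2. On '-', the current value becomes hi and we move to value - 1 if lo = -inf, otherwise the midpoint (lo + value)/2.
Start at 0.
Step 1: sign = -, move left. Bounds: (-inf, 0). Value = -1
Step 2: sign = -, move left. Bounds: (-inf, -1). Value = -2
Step 3: sign = +, move right. Bounds: (-2, -1). Value = -3/2
Step 4: sign = +, move right. Bounds: (-3/2, -1). Value = -5/4
Step 5: sign = +, move right. Bounds: (-5/4, -1). Value = -9/8
Step 6: sign = -, move left. Bounds: (-5/4, -9/8). Value = -19/16
The surreal number with sign expansion --+++- is -19/16.

-19/16


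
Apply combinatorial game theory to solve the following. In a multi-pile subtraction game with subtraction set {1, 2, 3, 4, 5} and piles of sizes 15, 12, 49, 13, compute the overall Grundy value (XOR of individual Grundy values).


Subtraction set: {1, 2, 3, 4, 5}
For this subtraction set, G(n) = n mod 6 (period = max + 1 = 6).
Pile 1 (size 15): G(15) = 15 mod 6 = 3
Pile 2 (size 12): G(12) = 12 mod 6 = 0
Pile 3 (size 49): G(49) = 49 mod 6 = 1
Pile 4 (size 13): G(13) = 13 mod 6 = 1
Total Grundy value = XOR of all: 3 XOR 0 XOR 1 XOR 1 = 3

3


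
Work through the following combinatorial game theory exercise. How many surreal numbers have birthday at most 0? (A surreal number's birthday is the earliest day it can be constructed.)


Day 0: {|} = 0 is born. Count = 1.
Day n: the number of surreal numbers born by day n is 2^(n+1) - 1.
By day 0: 2^1 - 1 = 1
By day 0: 1 surreal numbers.

1


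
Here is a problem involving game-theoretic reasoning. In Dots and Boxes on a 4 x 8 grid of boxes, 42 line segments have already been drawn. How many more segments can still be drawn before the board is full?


Grid: 4 x 8 boxes, i.e. 5 rows and 9 columns of dots.
Horizontal edges: (rows + 1) * cols = 5 * 8 = 40
Vertical edges: rows * (cols + 1) = 4 * 9 = 36
Total edges: 40 + 36 = 76
Edges drawn: 42
Remaining: 76 - 42 = 34

34


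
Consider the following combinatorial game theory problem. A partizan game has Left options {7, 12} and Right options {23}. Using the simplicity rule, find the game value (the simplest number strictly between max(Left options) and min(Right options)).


Left options: {7, 12}, max = 12
Right options: {23}, min = 23
All options are numbers and max(Left) < min(Right), so by the simplicity theorem the value is the simplest (earliest-born) number strictly between 12 and 23.
Integers 13 through 22 all lie strictly between 12 and 23.
Among integers, the simplest (lowest birthday = smallest |n|; 0 is born on day 0, +-n on day n) is 13.
No non-integer in the interval can be simpler: if x is a non-integer in the interval, then floor(x) or ceil(x) also lies in the interval (the interval contains an integer), and both are proper prefixes of x's sign expansion, i.e. born earlier. So the game value is 13.
Game value = 13

13


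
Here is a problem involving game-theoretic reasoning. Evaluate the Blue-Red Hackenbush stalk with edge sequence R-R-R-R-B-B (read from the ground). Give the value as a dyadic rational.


Edges (from ground): R-R-R-R-B-B
By Berlekamp's sign-expansion rule, a Blue-Red Hackenbush stalk has the value of the surreal number whose sign sequence is the edge sequence with B -> + and R -> -.
Sign sequence: ----++
Trace the sign expansion in the surreal number tree, starting from 0:
Edge 1: R (sign -) -> bounds (-inf, 0), value = -1
Edge 2: R (sign -) -> bounds (-inf, -1), value = -2
Edge 3: R (sign -) -> bounds (-inf, -2), value = -3
Edge 4: R (sign -) -> bounds (-inf, -3), value = -4
Edge 5: B (sign +) -> bounds (-4, -3), value = -7/2
Edge 6: B (sign +) -> bounds (-7/2, -3), value = -13/4
Game value = -13/4

-13/4


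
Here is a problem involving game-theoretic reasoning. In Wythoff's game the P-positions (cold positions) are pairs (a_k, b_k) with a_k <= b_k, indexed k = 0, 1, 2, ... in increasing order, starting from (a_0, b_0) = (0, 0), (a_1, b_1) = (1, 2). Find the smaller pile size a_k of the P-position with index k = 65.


By Wythoff's theorem, a_k = floor(k * phi) and b_k = floor(k * phi^2) = a_k + k, where phi = (1 + sqrt(5))/2 is the golden ratio.
phi = (1 + sqrt(5))/2 = 1.618034
k = 65
k * phi = 65 * 1.618034 = 105.172209
a_65 = floor(k * phi) = 105

105


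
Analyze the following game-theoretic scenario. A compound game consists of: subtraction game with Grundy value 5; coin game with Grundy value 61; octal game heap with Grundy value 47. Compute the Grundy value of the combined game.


By the Sprague-Grundy theorem, the Grundy value of a sum of games is the XOR of individual Grundy values.
subtraction game: Grundy value = 5. Running XOR: 0 XOR 5 = 5
coin game: Grundy value = 61. Running XOR: 5 XOR 61 = 56
octal game heap: Grundy value = 47. Running XOR: 56 XOR 47 = 23
The combined Grundy value is 23.

23


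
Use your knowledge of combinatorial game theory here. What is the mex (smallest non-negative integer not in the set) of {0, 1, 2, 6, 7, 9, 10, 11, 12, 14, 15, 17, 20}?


Set = {0, 1, 2, 6, 7, 9, 10, 11, 12, 14, 15, 17, 20}
0 is in the set.
1 is in the set.
2 is in the set.
3 is NOT in the set. This is the mex.
mex = 3

3


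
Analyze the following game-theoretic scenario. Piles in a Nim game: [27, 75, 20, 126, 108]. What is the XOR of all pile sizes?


We need the XOR (exclusive or) of all pile sizes.
After XOR-ing pile 1 (size 27): 0 XOR 27 = 27
After XOR-ing pile 2 (size 75): 27 XOR 75 = 80
After XOR-ing pile 3 (size 20): 80 XOR 20 = 68
After XOR-ing pile 4 (size 126): 68 XOR 126 = 58
After XOR-ing pile 5 (size 108): 58 XOR 108 = 86
The Nim-value of this position is 86.

86


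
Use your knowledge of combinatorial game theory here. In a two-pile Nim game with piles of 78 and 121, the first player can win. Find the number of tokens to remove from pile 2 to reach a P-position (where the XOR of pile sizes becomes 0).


Piles: 78 and 121
Current XOR: 78 XOR 121 = 55 (non-zero, so this is an N-position).
To make the XOR zero, we need to find a move that balances the piles.
For pile 2 (size 121): target = 121 XOR 55 = 78
We reduce pile 2 from 121 to 78.
Tokens removed: 121 - 78 = 43
Verification: 78 XOR 78 = 0

43


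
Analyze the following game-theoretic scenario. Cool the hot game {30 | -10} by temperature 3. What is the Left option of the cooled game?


Original game: {30 | -10} (a switch {a | b} with a > b).
Cooling by t (for t below the temperature (a - b)/2 = 20) taxes each move by t: {a | b} cooled by t is {a - t | b + t}.
Cooling amount: t = 3
Cooled Left option: 30 - 3 = 27
Cooled Right option: -10 + 3 = -7
Cooled game: {27 | -7}
Left option = 27

27


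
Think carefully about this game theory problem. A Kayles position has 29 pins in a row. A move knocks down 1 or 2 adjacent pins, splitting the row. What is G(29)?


Kayles: a move removes 1 or 2 adjacent pins from a contiguous row.
Removing pins from a row of k leaves two independent rows (a, b) with a + b = k - 1 (one pin) or a + b = k - 2 (two pins); an end removal gives a = 0.
By Sprague-Grundy, G(k) = mex{ G(a) XOR G(b) } over all these splits. G(0) = 0.
G(1): splits (0,0):0^0=0 -> mex({0}) = 1
G(2): splits (0,1):0^1=1 (0,0):0^0=0 -> mex({0, 1}) = 2
G(3): splits (0,2):0^2=2 (1,1):1^1=0 (0,1):0^1=1 -> mex({0, 1, 2}) = 3
G(4): splits (0,3):0^3=3 (1,2):1^2=3 (0,2):0^2=2 (1,1):1^1=0 -> mex({0, 2, 3}) = 1
G(5): splits (0,4):0^1=1 (1,3):1^3=2 (2,2):2^2=0 (0,3):0^3=3 (1,2):1^2=3 -> mex({0, 1, 2, 3}) = 4
G(6) = mex({0, 1, 2, 4}) = 3
G(7) = mex({0, 1, 3, 4, 5}) = 2
G(8) = mex({0, 2, 3, 5, 6}) = 1
G(9) = mex({0, 1, 2, 3, 6, 7}) = 4
G(10) = mex({0, 1, 3, 4, 5, 7}) = 2
G(11) = mex({0, 1, 2, 3, 4, 5}) = 6
G(12) = mex({0, 1, 2, 3, 5, 6, 7}) = 4
G(13) = mex({0, 2, 3, 4, 6, 7}) = 1
G(14) = mex({0, 1, 4, 5, 6, 7}) = 2
G(15) = mex({0, 1, 2, 3, 4, 5, 6}) = 7
G(16) = mex({0, 2, 3, 5, 6, 7}) = 1
G(17) = mex({0, 1, 2, 3, 5, 6, 7}) = 4
G(18) = mex({0, 1, 2, 4, 5, 6}) = 3
G(19) = mex({0, 1, 3, 4, 5, 7}) = 2
G(20) = mex({0, 2, 3, 4, 5, 6, 7}) = 1
G(21) = mex({0, 1, 2, 3, 5, 6, 7}) = 4
G(22) = mex({0, 1, 2, 3, 4, 5, 7}) = 6
G(23) = mex({0, 1, 2, 3, 4, 5, 6}) = 7
G(24) = mex({0, 1, 2, 3, 5, 6, 7}) = 4
G(25) = mex({0, 2, 3, 4, 6, 7}) = 1
G(26) = mex({0, 1, 3, 4, 5, 6, 7}) = 2
G(27) = mex({0, 1, 2, 3, 4, 5, 6, 7}) = 8
G(28) = mex({0, 1, 2, 3, 4, 6, 7, 8}) = 5
G(29) = mex({0, 1, 2, 3, 5, 6, 7, 8, 9}) = 4
Therefore G(29) = 4.

4


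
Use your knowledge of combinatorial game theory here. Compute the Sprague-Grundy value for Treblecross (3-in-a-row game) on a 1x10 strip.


Treblecross: place X on empty cells; 3-in-a-row wins.
Playing within two cells of an existing X lets the opponent win at once, so sensible play treats the cells i-2..i+2 around each X as dead. The player left with no safe cell loses, so this is a normal-play take-away game on strips of safe cells.
Placing X at cell i (0-indexed) of a strip of k safe cells leaves independent strips of sizes max(0, i-2) and max(0, k-i-3). Hence G(k) = mex{ G(max(0,i-2)) XOR G(max(0,k-i-3)) : 0 <= i < k }, with G(0) = 0.
G(1): splits (0,0):0^0=0 -> mex({0}) = 1
G(2): splits (0,0):0^0=0 -> mex({0}) = 1
G(3): splits (0,0):0^0=0 -> mex({0}) = 1
G(4): splits (0,1):0^1=1 (0,0):0^0=0 -> mex({0, 1}) = 2
G(5): splits (0,2):0^1=1 (0,1):0^1=1 (0,0):0^0=0 -> mex({0, 1}) = 2
G(6) = mex({1}) = 0
G(7) = mex({0, 1, 2}) = 3
G(8) = mex({0, 1, 2}) = 3
G(9) = mex({0, 2}) = 1
G(10) = mex({0, 2, 3}) = 1
Therefore G(10) = 1.

1


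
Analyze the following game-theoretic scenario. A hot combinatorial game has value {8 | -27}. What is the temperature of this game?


The game is {8 | -27}, a switch {a | b} with numbers a > b.
Cooling {a | b} by t gives {a - t | b + t}, which stops being hot when a - t = b + t, i.e. at t = (a - b)/2. So the temperature of a switch is (a - b)/2.
Temperature = (Left option - Right option) / 2
= (8 - (-27)) / 2
= 35 / 2
= 35/2

35/2


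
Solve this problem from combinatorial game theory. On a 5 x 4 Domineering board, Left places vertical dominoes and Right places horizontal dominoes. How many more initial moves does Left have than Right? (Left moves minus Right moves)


Board is 5 x 4 (rows x cols).
Left (vertical) placements: (rows-1) * cols = 4 * 4 = 16
Right (horizontal) placements: rows * (cols-1) = 5 * 3 = 15
Advantage = Left - Right = 16 - 15 = 1

1


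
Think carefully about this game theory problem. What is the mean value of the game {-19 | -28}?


Game = {-19 | -28}, a switch {a | b} with numbers a > b.
Its thermograph has left wall a - t and right wall b + t, which meet at t = (a - b)/2, where both equal (a + b)/2. So the mast (mean value) is at (a + b)/2.
Mean = (-19 + (-28))/2 = -47/2 = -47/2

-47/2


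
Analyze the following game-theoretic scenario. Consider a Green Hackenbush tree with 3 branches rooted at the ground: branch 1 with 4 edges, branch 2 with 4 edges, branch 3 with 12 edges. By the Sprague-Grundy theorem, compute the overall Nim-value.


The tree has 3 branches from the ground vertex.
In Green Hackenbush, the Nim-value of a simple path of length k is k.
Branch 1: length 4, Nim-value = 4
Branch 2: length 4, Nim-value = 4
Branch 3: length 12, Nim-value = 12
Total Nim-value = XOR of all branch values:
0 XOR 4 = 4
4 XOR 4 = 0
0 XOR 12 = 12
Nim-value of the tree = 12

12


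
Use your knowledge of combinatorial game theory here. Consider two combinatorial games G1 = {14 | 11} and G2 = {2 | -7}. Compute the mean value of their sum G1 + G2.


G1 = {14 | 11}, G2 = {2 | -7}
Each is a switch {a | b} with numbers a > b; its mean value is (a + b)/2, and mean value is additive over game sums: m(G1 + G2) = m(G1) + m(G2).
Mean of G1 = (14 + (11))/2 = 25/2 = 25/2
Mean of G2 = (2 + (-7))/2 = -5/2 = -5/2
Mean of G1 + G2 = 25/2 + -5/2 = 10

10


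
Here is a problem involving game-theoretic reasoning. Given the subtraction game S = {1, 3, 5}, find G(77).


The subtraction set is S = {1, 3, 5}.
G(k) = mex{ G(k - s) : s in S, s <= k }. We compute iteratively: G(0) = 0.
G(1) = mex({0}) = 1
G(2) = mex({1}) = 0
G(3) = mex({0}) = 1
G(4) = mex({1}) = 0
G(5) = mex({0}) = 1
G(6) = mex({1}) = 0
Observe that G(2)..G(6) = 0, 1, 0, 1, 0 repeats G(0)..G(4) = 0, 1, 0, 1, 0.
For k >= max(S) = 5, G(k) is determined by the previous 5 values G(k-5)..G(k-1); a window of 5 consecutive values has recurred shifted by 2, so by induction G(k + 2) = G(k) for all k >= 0: the sequence is periodic from the start with period 2.
One period: G(0..1) = 0, 1.
77 mod 2 = 1, so G(77) = G(1) = 1.

1


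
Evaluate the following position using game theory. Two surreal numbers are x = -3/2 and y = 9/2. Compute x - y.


x = -3/2, y = 9/2
Converting to common denominator: 2
x = -3/2, y = 9/2
x - y = -3/2 - 9/2 = -6

-6


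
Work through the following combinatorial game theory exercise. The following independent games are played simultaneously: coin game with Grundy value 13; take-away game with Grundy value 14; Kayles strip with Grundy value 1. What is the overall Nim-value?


By the Sprague-Grundy theorem, the Grundy value of a sum of games is the XOR of individual Grundy values.
coin game: Grundy value = 13. Running XOR: 0 XOR 13 = 13
take-away game: Grundy value = 14. Running XOR: 13 XOR 14 = 3
Kayles strip: Grundy value = 1. Running XOR: 3 XOR 1 = 2
The combined Grundy value is 2.

2


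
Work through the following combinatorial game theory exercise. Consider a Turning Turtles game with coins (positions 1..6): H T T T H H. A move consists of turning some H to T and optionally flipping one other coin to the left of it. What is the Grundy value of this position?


Coins: H T T T H H
Key fact: a single head at position k behaves exactly like a Nim heap of size k (turning it to T and optionally flipping a coin at j < k corresponds to moving the heap from k to j, or to 0), and heads combine as a disjunctive sum (two heads at the same place would cancel, matching j XOR j = 0). So the Nim-value is the XOR of the 1-indexed positions of the heads.
Face-up positions (1-indexed): [1, 5, 6]
XOR 0 with 1: 0 XOR 1 = 1
XOR 1 with 5: 1 XOR 5 = 4
XOR 4 with 6: 4 XOR 6 = 2
Nim-value = 2

2


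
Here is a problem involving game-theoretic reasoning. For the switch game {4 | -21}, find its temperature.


The game is {4 | -21}, a switch {a | b} with numbers a > b.
Cooling {a | b} by t gives {a - t | b + t}, which stops being hot when a - t = b + t, i.e. at t = (a - b)/2. So the temperature of a switch is (a - b)/2.
Temperature = (Left option - Right option) / 2
= (4 - (-21)) / 2
= 25 / 2
= 25/2

25/2


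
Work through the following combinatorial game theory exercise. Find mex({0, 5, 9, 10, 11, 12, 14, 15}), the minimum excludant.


Set = {0, 5, 9, 10, 11, 12, 14, 15}
0 is in the set.
1 is NOT in the set. This is the mex.
mex = 1

1


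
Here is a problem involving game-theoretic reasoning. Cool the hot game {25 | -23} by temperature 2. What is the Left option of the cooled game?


Original game: {25 | -23} (a switch {a | b} with a > b).
Cooling by t (for t below the temperature (a - b)/2 = 24) taxes each move by t: {a | b} cooled by t is {a - t | b + t}.
Cooling amount: t = 2
Cooled Left option: 25 - 2 = 23
Cooled Right option: -23 + 2 = -21
Cooled game: {23 | -21}
Left option = 23

23


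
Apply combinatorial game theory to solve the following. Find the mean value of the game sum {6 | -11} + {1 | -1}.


G1 = {6 | -11}, G2 = {1 | -1}
Each is a switch {a | b} with numbers a > b; its mean value is (a + b)/2, and mean value is additive over game sums: m(G1 + G2) = m(G1) + m(G2).
Mean of G1 = (6 + (-11))/2 = -5/2 = -5/2
Mean of G2 = (1 + (-1))/2 = 0/2 = 0
Mean of G1 + G2 = -5/2 + 0 = -5/2

-5/2


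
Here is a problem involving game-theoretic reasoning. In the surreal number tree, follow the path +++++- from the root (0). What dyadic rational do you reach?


Sign expansion: +++++-
Rule: track bounds (lo, hi), initially (-inf, +inf). On '+', the current value becomes lo and we move to the simplest number in (value, hi): value + 1 if hi = +inf, otherwise the midpoint (value + hi)/2. On '-', the current value becomes hi and we move to value - 1 if lo = -inf, otherwise the midpoint (lo + value)/2.
Start at 0.
Step 1: sign = +, move right. Bounds: (0, +inf). Value = 1
Step 2: sign = +, move right. Bounds: (1, +inf). Value = 2
Step 3: sign = +, move right. Bounds: (2, +inf). Value = 3
Step 4: sign = +, move right. Bounds: (3, +inf). Value = 4
Step 5: sign = +, move right. Bounds: (4, +inf). Value = 5
Step 6: sign = -, move left. Bounds: (4, 5). Value = 9/2
The surreal number with sign expansion +++++- is 9/2.

9/2


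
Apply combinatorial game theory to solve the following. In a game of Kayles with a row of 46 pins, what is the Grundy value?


Kayles: a move removes 1 or 2 adjacent pins from a contiguous row.
Removing pins from a row of k leaves two independent rows (a, b) with a + b = k - 1 (one pin) or a + b = k - 2 (two pins); an end removal gives a = 0.
By Sprague-Grundy, G(k) = mex{ G(a) XOR G(b) } over all these splits. G(0) = 0.
G(1): splits (0,0):0^0=0 -> mex({0}) = 1
G(2): splits (0,1):0^1=1 (0,0):0^0=0 -> mex({0, 1}) = 2
G(3): splits (0,2):0^2=2 (1,1):1^1=0 (0,1):0^1=1 -> mex({0, 1, 2}) = 3
G(4): splits (0,3):0^3=3 (1,2):1^2=3 (0,2):0^2=2 (1,1):1^1=0 -> mex({0, 2, 3}) = 1
G(5): splits (0,4):0^1=1 (1,3):1^3=2 (2,2):2^2=0 (0,3):0^3=3 (1,2):1^2=3 -> mex({0, 1, 2, 3}) = 4
G(6) = mex({0, 1, 2, 4}) = 3
G(7) = mex({0, 1, 3, 4, 5}) = 2
G(8) = mex({0, 2, 3, 5, 6}) = 1
G(9) = mex({0, 1, 2, 3, 6, 7}) = 4
G(10) = mex({0, 1, 3, 4, 5, 7}) = 2
G(11) = mex({0, 1, 2, 3, 4, 5}) = 6
G(12) = mex({0, 1, 2, 3, 5, 6, 7}) = 4
G(13) = mex({0, 2, 3, 4, 6, 7}) = 1
G(14) = mex({0, 1, 4, 5, 6, 7}) = 2
G(15) = mex({0, 1, 2, 3, 4, 5, 6}) = 7
G(16) = mex({0, 2, 3, 5, 6, 7}) = 1
G(17) = mex({0, 1, 2, 3, 5, 6, 7}) = 4
G(18) = mex({0, 1, 2, 4, 5, 6}) = 3
G(19) = mex({0, 1, 3, 4, 5, 7}) = 2
G(20) = mex({0, 2, 3, 4, 5, 6, 7}) = 1
G(21) = mex({0, 1, 2, 3, 5, 6, 7}) = 4
G(22) = mex({0, 1, 2, 3, 4, 5, 7}) = 6
G(23) = mex({0, 1, 2, 3, 4, 5, 6}) = 7
G(24) = mex({0, 1, 2, 3, 5, 6, 7}) = 4
G(25) = mex({0, 2, 3, 4, 6, 7}) = 1
G(26) = mex({0, 1, 3, 4, 5, 6, 7}) = 2
G(27) = mex({0, 1, 2, 3, 4, 5, 6, 7}) = 8
G(28) = mex({0, 1, 2, 3, 4, 6, 7, 8}) = 5
G(29) = mex({0, 1, 2, 3, 5, 6, 7, 8, 9}) = 4
G(30) = mex({0, 1, 2, 3, 4, 5, 6, 9, 10}) = 7
G(31) = mex({0, 1, 3, 4, 5, 7, 10, 11}) = 2
G(32) = mex({0, 2, 3, 4, 5, 6, 7, 9, 11}) = 1
G(33) = mex({0, 1, 2, 3, 4, 5, 6, 7, 9, 12}) = 8
G(34) = mex({0, 1, 2, 3, 4, 5, 7, 8, 11, 12}) = 6
G(35) = mex({0, 1, 2, 3, 4, 5, 6, 8, 9, 10, 11}) = 7
G(36) = mex({0, 1, 2, 3, 5, 6, 7, 9, 10}) = 4
G(37) = mex({0, 2, 3, 4, 6, 7, 9, 10, 11, 12}) = 1
G(38) = mex({0, 1, 3, 4, 5, 6, 7, 9, 10, 11, 12}) = 2
G(39) = mex({0, 1, 2, 4, 5, 6, 7, 9, 10, 12, 14}) = 3
G(40) = mex({0, 2, 3, 4, 6, 7, 11, 12, 14}) = 1
G(41) = mex({0, 1, 2, 3, 5, 6, 7, 9, 10, 11, 12}) = 4
G(42) = mex({0, 1, 2, 3, 4, 5, 6, 9, 10}) = 7
G(43) = mex({0, 1, 3, 4, 5, 7, 9, 10, 12, 15}) = 2
G(44) = mex({0, 2, 3, 4, 5, 6, 7, 9, 10, 12, 15}) = 1
G(45) = mex({0, 1, 2, 3, 4, 5, 6, 7, 9, 10, 12, 14}) = 8
G(46) = mex({0, 1, 3, 4, 5, 7, 8, 11, 12, 14}) = 2
Therefore G(46) = 2.

2


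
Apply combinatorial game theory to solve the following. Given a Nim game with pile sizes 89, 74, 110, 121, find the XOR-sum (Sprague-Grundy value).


We need the XOR (exclusive or) of all pile sizes.
After XOR-ing pile 1 (size 89): 0 XOR 89 = 89
After XOR-ing pile 2 (size 74): 89 XOR 74 = 19
After XOR-ing pile 3 (size 110): 19 XOR 110 = 125
After XOR-ing pile 4 (size 121): 125 XOR 121 = 4
The Nim-value of this position is 4.

4


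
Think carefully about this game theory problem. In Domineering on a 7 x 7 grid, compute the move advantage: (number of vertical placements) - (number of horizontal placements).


Board is 7 x 7 (rows x cols).
Left (vertical) placements: (rows-1) * cols = 6 * 7 = 42
Right (horizontal) placements: rows * (cols-1) = 7 * 6 = 42
Advantage = Left - Right = 42 - 42 = 0

0


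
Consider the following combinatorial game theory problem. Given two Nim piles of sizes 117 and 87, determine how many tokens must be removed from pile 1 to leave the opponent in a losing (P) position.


Piles: 117 and 87
Current XOR: 117 XOR 87 = 34 (non-zero, so this is an N-position).
To make the XOR zero, we need to find a move that balances the piles.
For pile 1 (size 117): target = 117 XOR 34 = 87
We reduce pile 1 from 117 to 87.
Tokens removed: 117 - 87 = 30
Verification: 87 XOR 87 = 0

30


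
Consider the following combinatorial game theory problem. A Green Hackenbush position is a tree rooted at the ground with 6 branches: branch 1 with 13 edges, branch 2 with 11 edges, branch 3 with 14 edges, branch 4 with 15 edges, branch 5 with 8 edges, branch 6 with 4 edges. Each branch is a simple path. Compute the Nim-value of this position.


The tree has 6 branches from the ground vertex.
In Green Hackenbush, the Nim-value of a simple path of length k is k.
Branch 1: length 13, Nim-value = 13
Branch 2: length 11, Nim-value = 11
Branch 3: length 14, Nim-value = 14
Branch 4: length 15, Nim-value = 15
Branch 5: length 8, Nim-value = 8
Branch 6: length 4, Nim-value = 4
Total Nim-value = XOR of all branch values:
0 XOR 13 = 13
13 XOR 11 = 6
6 XOR 14 = 8
8 XOR 15 = 7
7 XOR 8 = 15
15 XOR 4 = 11
Nim-value of the tree = 11

11


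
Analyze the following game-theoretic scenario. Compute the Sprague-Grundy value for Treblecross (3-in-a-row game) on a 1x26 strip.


Treblecross: place X on empty cells; 3-in-a-row wins.
Playing within two cells of an existing X lets the opponent win at once, so sensible play treats the cells i-2..i+2 around each X as dead. The player left with no safe cell loses, so this is a normal-play take-away game on strips of safe cells.
Placing X at cell i (0-indexed) of a strip of k safe cells leaves independent strips of sizes max(0, i-2) and max(0, k-i-3). Hence G(k) = mex{ G(max(0,i-2)) XOR G(max(0,k-i-3)) : 0 <= i < k }, with G(0) = 0.
G(1): splits (0,0):0^0=0 -> mex({0}) = 1
G(2): splits (0,0):0^0=0 -> mex({0}) = 1
G(3): splits (0,0):0^0=0 -> mex({0}) = 1
G(4): splits (0,1):0^1=1 (0,0):0^0=0 -> mex({0, 1}) = 2
G(5): splits (0,2):0^1=1 (0,1):0^1=1 (0,0):0^0=0 -> mex({0, 1}) = 2
G(6) = mex({1}) = 0
G(7) = mex({0, 1, 2}) = 3
G(8) = mex({0, 1, 2}) = 3
G(9) = mex({0, 2}) = 1
G(10) = mex({0, 2, 3}) = 1
G(11) = mex({0, 3}) = 1
G(12) = mex({1, 3}) = 0
G(13) = mex({0, 1, 2, 3}) = 4
G(14) = mex({0, 1, 2}) = 3
G(15) = mex({0, 1, 2}) = 3
G(16) = mex({0, 1, 2, 4}) = 3
G(17) = mex({0, 1, 3, 4}) = 2
G(18) = mex({0, 1, 3, 4}) = 2
G(19) = mex({0, 1, 3, 5}) = 2
G(20) = mex({0, 1, 2, 3, 5}) = 4
G(21) = mex({0, 1, 2, 3, 5}) = 4
G(22) = mex({1, 2, 6}) = 0
G(23) = mex({0, 1, 2, 3, 4, 6}) = 5
G(24) = mex({0, 1, 2, 3, 4}) = 5
G(25) = mex({0, 1, 3, 4, 7}) = 2
G(26) = mex({0, 1, 3, 4, 5, 7}) = 2
Therefore G(26) = 2.

2
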